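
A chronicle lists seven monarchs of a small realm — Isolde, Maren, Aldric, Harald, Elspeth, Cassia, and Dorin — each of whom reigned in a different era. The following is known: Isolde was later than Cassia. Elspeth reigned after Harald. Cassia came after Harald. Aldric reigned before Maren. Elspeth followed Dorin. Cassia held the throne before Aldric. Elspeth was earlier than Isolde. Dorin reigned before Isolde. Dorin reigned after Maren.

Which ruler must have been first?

Harald has a chain of constraints placing them before every other ruler, so Harald must be first.

Harald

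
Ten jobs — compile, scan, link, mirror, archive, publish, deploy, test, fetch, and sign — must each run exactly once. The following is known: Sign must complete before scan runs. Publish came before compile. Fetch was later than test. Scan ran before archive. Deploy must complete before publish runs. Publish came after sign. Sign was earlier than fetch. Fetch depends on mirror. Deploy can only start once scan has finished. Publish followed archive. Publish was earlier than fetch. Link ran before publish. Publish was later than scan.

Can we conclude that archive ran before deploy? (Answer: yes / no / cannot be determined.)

No chain of stated constraints runs from archive to deploy, and none runs from deploy to archive either.
So the relative order of archive and deploy is not fixed by the given facts.

cannot be determined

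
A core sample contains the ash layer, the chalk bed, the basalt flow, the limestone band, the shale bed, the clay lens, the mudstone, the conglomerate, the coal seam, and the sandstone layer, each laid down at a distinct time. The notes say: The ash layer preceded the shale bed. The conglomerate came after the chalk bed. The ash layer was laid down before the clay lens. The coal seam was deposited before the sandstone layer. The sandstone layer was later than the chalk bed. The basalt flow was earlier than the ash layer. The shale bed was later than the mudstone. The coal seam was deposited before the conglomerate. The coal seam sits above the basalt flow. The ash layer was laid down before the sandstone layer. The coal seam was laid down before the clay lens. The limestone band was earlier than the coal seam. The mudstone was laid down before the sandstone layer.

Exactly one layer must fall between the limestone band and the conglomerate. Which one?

Tracing the constraints gives the limestone band → the coal seam → the conglomerate, so the coal seam sits after the limestone band and before the conglomerate.
No other layer is forced both after the limestone band and before the conglomerate.

the coal seam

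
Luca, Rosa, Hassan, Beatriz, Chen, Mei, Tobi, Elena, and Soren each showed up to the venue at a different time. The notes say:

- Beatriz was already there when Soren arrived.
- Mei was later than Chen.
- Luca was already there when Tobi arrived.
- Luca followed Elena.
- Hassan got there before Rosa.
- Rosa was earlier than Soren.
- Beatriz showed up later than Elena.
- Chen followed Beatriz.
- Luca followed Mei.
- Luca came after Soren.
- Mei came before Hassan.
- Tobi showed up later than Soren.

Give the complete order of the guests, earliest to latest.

Elena, Beatriz, Chen, Mei, Hassan, Rosa, Soren, Luca, Tobi

The constraints fix every adjacent pair, so only one ordering works:
Elena → Beatriz → Chen → Mei → Hassan → Rosa → Soren → Luca → Tobi.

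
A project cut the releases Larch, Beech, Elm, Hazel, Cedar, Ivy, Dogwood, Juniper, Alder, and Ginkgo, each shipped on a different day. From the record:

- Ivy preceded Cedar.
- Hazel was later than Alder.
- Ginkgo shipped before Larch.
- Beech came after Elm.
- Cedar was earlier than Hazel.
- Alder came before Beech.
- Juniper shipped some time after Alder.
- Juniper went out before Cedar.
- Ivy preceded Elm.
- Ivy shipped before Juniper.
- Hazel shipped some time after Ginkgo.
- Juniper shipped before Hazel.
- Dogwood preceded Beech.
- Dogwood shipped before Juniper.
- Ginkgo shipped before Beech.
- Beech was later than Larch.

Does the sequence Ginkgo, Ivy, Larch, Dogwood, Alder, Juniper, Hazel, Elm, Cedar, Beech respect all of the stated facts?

no

The constraints require Cedar before Hazel, but in the proposed sequence Hazel appears ahead of Cedar. That one violation is enough.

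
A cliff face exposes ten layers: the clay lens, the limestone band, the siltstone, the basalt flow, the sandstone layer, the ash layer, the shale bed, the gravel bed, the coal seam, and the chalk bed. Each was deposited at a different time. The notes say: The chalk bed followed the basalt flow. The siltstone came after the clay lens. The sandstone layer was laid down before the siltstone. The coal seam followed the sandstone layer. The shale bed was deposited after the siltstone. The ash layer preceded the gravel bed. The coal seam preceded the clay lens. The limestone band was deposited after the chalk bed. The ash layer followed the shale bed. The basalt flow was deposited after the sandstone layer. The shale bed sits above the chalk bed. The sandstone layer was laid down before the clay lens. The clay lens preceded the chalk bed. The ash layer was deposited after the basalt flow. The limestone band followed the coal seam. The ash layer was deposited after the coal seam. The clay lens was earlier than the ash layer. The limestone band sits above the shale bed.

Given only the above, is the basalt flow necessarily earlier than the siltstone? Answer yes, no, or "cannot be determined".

No chain of stated constraints runs from the basalt flow to the siltstone, and none runs from the siltstone to the basalt flow either.
So the relative order of the basalt flow and the siltstone is not fixed by the given facts.

cannot be determined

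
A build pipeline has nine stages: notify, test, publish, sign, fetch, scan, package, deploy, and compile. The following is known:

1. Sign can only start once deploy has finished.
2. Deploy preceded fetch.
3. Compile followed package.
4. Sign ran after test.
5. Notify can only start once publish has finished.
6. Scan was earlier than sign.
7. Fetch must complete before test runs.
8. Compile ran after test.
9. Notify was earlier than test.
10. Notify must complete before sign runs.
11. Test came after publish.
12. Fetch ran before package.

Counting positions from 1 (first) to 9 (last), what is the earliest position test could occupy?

5

Deploy, fetch, notify, and publish must all come before test — 4 forced predecessors.
Nothing else is forced ahead of test, so its earliest slot is position 4 + 1 = 5.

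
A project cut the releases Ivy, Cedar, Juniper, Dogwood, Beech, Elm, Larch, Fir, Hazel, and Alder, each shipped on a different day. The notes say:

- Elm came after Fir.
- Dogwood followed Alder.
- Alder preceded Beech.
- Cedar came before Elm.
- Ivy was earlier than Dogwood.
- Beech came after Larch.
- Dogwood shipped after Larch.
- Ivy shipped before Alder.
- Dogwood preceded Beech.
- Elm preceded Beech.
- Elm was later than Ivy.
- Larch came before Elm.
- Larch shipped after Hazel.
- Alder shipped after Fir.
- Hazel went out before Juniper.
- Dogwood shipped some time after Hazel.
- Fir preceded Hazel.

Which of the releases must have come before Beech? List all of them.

Directly stated before Beech: Alder, Dogwood, Elm, and Larch.
Cedar reaches Beech via Cedar → Elm → Beech.
Fir reaches Beech via Fir → Alder → Beech.
Hazel reaches Beech via Hazel → Larch → Beech.
Likewise Ivy reaches Beech by chaining the stated constraints.
No chain forces Juniper ahead of Beech.

Alder, Cedar, Dogwood, Elm, Fir, Hazel, Ivy, Larch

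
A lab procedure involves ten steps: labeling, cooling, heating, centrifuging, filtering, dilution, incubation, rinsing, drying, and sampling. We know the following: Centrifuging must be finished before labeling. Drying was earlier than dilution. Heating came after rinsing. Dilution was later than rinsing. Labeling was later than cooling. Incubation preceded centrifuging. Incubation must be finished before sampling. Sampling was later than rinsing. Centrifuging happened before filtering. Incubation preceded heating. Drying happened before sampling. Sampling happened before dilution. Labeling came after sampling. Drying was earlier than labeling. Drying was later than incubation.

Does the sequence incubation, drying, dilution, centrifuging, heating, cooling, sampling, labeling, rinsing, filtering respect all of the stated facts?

no

The constraints require rinsing before dilution, but in the proposed sequence dilution appears ahead of rinsing. That one violation is enough.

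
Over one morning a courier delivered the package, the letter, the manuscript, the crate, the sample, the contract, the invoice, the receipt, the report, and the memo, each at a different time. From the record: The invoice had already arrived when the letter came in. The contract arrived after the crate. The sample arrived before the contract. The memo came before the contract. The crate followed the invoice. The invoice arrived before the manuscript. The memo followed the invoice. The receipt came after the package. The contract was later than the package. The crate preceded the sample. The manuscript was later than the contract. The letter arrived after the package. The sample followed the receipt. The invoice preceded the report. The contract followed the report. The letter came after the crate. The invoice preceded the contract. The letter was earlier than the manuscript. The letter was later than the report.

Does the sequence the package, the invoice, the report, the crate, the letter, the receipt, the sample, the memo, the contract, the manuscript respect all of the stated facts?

yes

Check each stated constraint against the proposed order — e.g. the invoice is ahead of the manuscript; the package is ahead of the contract. Every pair is in the required order; nothing is violated.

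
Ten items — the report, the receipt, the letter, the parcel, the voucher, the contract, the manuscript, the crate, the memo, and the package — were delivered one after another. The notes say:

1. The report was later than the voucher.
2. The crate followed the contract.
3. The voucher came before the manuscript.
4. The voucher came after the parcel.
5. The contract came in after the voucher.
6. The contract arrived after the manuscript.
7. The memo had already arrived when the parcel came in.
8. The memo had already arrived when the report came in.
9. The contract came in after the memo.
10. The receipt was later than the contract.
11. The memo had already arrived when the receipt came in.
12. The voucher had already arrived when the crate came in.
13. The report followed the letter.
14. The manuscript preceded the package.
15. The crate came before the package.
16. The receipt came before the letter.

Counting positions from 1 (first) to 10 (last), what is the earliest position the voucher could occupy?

The memo and the parcel must both come before the voucher — 2 forced predecessors.
Nothing else is forced ahead of the voucher, so its earliest slot is position 2 + 1 = 3.

3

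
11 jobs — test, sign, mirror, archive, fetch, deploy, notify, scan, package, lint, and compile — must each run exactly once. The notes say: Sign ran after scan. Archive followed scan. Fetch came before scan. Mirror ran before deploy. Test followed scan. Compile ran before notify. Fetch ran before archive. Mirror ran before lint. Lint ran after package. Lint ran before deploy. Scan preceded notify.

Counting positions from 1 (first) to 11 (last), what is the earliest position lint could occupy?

Mirror and package must both come before lint — 2 forced predecessors.
Nothing else is forced ahead of lint, so its earliest slot is position 2 + 1 = 3.

3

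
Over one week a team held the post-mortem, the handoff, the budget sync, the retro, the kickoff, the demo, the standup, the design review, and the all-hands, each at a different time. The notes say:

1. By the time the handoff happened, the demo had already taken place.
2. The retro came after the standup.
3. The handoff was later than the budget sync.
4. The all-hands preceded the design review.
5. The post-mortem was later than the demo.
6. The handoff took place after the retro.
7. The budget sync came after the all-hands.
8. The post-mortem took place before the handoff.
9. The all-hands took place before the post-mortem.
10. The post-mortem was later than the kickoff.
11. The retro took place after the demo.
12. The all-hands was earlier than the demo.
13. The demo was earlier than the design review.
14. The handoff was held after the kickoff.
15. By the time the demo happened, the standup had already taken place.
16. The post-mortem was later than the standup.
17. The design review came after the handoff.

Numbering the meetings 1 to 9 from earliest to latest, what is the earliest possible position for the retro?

The all-hands, the demo, and the standup must all come before the retro — 3 forced predecessors.
Nothing else is forced ahead of the retro, so its earliest slot is position 3 + 1 = 4.

4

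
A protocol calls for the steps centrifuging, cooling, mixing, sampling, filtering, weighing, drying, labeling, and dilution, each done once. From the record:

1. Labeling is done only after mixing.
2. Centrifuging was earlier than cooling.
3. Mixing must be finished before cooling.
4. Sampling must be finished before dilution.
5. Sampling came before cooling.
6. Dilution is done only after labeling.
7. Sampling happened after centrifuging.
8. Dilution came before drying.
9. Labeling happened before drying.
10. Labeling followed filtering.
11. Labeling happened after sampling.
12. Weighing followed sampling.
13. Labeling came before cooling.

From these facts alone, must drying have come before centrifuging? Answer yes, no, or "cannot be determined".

no

Tracing the constraints gives centrifuging → sampling → labeling → drying, so centrifuging must come before drying.
That means drying cannot be before centrifuging.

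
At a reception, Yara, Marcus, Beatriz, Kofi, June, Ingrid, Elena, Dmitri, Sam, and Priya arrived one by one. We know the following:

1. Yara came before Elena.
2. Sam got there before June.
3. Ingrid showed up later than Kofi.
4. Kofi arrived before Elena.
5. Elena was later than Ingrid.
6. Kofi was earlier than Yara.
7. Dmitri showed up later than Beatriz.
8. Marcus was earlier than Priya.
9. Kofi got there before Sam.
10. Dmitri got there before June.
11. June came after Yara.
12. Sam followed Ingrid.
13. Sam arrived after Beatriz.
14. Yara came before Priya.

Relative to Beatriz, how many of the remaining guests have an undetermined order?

6

Forced after Beatriz: Dmitri, June, and Sam.
That leaves Elena, Ingrid, Kofi, Marcus, Priya, and Yara with no forced order relative to Beatriz — 6.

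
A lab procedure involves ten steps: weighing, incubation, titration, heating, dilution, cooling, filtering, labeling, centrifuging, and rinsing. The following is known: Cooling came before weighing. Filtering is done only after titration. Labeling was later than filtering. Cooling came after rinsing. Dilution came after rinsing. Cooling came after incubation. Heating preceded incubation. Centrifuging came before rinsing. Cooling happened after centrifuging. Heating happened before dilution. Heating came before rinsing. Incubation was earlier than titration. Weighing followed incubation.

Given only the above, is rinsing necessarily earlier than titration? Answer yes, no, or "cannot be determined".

cannot be determined

No chain of stated constraints runs from rinsing to titration, and none runs from titration to rinsing either.
So the relative order of rinsing and titration is not fixed by the given facts.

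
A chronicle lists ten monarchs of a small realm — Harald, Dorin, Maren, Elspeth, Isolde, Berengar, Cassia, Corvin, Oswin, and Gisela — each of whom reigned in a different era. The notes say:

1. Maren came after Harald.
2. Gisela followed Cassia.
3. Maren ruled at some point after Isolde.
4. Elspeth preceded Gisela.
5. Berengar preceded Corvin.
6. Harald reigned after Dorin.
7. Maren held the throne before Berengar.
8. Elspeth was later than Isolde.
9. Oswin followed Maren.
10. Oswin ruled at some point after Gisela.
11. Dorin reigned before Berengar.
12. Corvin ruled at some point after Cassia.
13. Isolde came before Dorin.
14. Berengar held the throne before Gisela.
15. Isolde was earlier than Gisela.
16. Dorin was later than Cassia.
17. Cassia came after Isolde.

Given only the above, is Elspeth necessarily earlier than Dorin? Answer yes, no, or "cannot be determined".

No chain of stated constraints runs from Elspeth to Dorin, and none runs from Dorin to Elspeth either.
So the relative order of Elspeth and Dorin is not fixed by the given facts.

cannot be determined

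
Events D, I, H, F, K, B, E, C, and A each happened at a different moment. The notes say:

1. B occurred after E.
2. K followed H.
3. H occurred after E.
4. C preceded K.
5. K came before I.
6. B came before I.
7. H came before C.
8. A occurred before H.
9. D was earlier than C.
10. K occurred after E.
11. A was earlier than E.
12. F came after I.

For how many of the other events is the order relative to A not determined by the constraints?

1

Forced after A: B, C, E, F, H, I, and K.
That leaves D with no forced order relative to A — 1.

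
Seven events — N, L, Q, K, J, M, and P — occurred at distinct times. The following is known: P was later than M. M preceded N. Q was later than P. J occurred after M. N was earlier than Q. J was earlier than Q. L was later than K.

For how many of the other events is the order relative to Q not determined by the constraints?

Forced before Q: J, M, N, and P.
That leaves K and L with no forced order relative to Q — 2.

2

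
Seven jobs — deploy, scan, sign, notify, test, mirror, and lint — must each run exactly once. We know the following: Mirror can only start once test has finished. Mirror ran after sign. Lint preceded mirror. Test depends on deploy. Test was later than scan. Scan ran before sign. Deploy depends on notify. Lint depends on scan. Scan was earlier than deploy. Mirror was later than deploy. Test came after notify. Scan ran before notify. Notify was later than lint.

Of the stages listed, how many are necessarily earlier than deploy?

3

Directly stated before deploy: notify and scan.
Lint reaches deploy via lint → notify → deploy.
No chain forces sign (or any of the others) ahead of deploy.
That's lint, notify, and scan — 3 in all.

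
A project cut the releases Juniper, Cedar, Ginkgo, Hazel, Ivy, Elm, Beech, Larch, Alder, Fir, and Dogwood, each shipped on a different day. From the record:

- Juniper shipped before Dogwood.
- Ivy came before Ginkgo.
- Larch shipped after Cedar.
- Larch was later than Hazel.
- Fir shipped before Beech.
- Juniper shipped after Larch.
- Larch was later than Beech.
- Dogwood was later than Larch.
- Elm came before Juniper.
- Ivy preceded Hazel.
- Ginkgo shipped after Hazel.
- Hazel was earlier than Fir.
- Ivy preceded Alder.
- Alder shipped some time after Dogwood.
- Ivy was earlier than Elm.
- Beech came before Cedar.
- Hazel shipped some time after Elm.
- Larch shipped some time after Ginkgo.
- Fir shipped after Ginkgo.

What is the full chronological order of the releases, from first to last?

Ivy, Elm, Hazel, Ginkgo, Fir, Beech, Cedar, Larch, Juniper, Dogwood, Alder

The constraints fix every adjacent pair, so only one ordering works:
Ivy → Elm → Hazel → Ginkgo → Fir → Beech → Cedar → Larch → Juniper → Dogwood → Alder.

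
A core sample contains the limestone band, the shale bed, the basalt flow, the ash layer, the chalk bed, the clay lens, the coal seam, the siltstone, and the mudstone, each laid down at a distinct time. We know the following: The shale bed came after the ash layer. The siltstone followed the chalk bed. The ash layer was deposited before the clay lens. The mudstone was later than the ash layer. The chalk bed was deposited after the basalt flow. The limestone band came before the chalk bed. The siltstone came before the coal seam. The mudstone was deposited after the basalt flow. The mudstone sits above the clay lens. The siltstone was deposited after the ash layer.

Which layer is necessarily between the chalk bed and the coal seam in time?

Tracing the constraints gives the chalk bed → the siltstone → the coal seam, so the siltstone sits after the chalk bed and before the coal seam.
No other layer is forced both after the chalk bed and before the coal seam.

the siltstone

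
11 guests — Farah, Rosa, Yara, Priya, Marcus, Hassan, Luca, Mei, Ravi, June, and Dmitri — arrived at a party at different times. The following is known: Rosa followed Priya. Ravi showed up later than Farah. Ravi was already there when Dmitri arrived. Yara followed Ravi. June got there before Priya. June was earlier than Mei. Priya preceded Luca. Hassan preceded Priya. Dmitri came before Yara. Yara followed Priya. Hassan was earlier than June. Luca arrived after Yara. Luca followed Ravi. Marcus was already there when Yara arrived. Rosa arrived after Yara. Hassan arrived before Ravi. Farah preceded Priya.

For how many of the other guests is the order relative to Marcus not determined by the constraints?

Forced after Marcus: Luca, Rosa, and Yara.
That leaves Dmitri, Farah, Hassan, June, Mei, Priya, and Ravi with no forced order relative to Marcus — 7.

7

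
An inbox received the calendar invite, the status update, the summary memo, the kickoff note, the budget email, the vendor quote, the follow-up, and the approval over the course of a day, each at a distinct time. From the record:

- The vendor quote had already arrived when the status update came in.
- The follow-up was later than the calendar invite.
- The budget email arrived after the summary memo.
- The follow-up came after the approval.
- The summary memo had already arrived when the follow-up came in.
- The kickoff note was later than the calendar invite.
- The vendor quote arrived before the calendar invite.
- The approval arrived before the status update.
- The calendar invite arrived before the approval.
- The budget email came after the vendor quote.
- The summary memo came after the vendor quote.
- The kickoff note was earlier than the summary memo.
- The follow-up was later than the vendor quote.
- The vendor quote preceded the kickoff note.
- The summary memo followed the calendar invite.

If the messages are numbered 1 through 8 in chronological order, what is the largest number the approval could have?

The approval must come before the follow-up and the status update — 2 messages forced after it.
Everything else can be placed before the approval in some valid order, so the approval can sit as late as position 8 − 2 = 6.

6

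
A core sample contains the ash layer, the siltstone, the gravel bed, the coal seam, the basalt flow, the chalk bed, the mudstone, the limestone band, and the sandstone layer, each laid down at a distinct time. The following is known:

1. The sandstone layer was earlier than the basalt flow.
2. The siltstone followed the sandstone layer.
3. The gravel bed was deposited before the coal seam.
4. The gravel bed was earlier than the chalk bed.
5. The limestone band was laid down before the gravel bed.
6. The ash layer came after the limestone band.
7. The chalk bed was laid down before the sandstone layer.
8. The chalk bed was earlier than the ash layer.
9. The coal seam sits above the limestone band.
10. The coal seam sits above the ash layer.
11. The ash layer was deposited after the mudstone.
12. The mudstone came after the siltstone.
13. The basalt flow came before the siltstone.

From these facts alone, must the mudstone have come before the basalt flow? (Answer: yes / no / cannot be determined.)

no

Tracing the constraints gives the basalt flow → the siltstone → the mudstone, so the basalt flow must come before the mudstone.
That means the mudstone cannot be before the basalt flow.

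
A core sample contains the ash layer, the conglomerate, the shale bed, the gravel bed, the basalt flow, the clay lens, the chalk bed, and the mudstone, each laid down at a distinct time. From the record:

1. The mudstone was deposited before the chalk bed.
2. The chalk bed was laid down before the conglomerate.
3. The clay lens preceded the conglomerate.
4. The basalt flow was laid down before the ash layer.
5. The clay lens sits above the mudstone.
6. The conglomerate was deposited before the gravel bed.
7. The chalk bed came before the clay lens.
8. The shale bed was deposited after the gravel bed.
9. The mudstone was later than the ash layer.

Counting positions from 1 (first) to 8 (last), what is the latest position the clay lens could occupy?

The clay lens must come before the conglomerate, the gravel bed, and the shale bed — 3 layers forced after it.
Everything else can be placed before the clay lens in some valid order, so the clay lens can sit as late as position 8 − 3 = 5.

5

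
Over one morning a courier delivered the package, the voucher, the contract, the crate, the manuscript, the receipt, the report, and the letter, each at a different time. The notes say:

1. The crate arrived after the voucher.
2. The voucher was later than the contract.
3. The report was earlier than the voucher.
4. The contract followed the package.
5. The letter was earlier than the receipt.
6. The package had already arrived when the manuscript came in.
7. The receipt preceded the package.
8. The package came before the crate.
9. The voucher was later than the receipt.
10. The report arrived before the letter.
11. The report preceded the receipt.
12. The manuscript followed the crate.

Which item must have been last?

Every other item has a chain of constraints placing it before the manuscript, so the manuscript is last.

the manuscript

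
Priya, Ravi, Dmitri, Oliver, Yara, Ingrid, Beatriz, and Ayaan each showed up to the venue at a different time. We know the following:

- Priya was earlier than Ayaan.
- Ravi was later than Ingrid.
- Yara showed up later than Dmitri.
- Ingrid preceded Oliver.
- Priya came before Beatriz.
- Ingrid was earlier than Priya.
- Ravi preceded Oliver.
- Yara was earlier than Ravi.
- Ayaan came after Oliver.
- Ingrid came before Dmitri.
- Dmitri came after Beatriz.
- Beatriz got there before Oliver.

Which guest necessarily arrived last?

Every other guest has a chain of constraints placing them before Ayaan, so Ayaan is last.

Ayaan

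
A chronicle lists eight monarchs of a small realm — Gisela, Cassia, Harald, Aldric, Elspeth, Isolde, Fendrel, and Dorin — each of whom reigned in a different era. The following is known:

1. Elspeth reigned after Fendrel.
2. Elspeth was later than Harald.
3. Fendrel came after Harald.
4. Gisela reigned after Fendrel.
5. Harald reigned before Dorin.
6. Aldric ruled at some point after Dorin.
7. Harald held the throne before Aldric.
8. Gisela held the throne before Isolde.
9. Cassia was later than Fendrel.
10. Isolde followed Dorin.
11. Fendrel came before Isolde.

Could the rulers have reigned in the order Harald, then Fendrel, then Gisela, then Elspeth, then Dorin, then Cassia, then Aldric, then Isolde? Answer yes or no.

Check each stated constraint against the proposed order — e.g. Harald is ahead of Aldric; Fendrel is ahead of Isolde. Every pair is in the required order; nothing is violated.

yes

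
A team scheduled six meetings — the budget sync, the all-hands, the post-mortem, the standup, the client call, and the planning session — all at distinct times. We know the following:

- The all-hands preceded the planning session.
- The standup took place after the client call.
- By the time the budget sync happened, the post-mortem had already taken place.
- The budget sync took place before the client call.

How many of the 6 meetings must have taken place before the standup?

Directly stated before the standup: the client call.
The budget sync reaches the standup via the budget sync → the client call → the standup.
The post-mortem reaches the standup via the post-mortem → the budget sync → the client call → the standup.
No chain forces the planning session (or any of the others) ahead of the standup.
That's the budget sync, the client call, and the post-mortem — 3 in all.

3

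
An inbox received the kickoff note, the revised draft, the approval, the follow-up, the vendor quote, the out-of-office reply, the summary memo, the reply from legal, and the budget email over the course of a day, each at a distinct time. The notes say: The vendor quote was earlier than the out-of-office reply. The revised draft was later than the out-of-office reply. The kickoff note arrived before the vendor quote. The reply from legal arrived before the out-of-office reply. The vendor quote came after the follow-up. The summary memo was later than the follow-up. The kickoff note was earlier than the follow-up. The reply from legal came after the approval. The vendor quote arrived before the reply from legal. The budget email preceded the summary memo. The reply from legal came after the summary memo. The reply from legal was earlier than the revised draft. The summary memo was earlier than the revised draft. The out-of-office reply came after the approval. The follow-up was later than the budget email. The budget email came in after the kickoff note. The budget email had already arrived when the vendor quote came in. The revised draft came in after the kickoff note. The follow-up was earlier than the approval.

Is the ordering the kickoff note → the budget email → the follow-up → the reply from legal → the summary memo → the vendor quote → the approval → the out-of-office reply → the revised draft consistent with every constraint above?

The constraints require the approval before the reply from legal, but in the proposed sequence the reply from legal appears ahead of the approval. That one violation is enough.

no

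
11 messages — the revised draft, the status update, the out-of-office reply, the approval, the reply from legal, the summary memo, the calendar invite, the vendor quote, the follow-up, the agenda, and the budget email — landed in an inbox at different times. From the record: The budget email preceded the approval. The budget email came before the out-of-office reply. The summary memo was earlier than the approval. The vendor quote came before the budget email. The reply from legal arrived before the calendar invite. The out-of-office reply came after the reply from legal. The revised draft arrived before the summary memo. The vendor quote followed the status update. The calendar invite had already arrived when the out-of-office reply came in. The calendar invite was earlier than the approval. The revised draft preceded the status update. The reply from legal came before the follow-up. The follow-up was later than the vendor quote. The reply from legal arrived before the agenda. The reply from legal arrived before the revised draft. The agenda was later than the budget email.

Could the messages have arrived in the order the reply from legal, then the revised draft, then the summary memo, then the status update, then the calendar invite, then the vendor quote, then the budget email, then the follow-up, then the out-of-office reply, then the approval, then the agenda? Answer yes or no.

Check each stated constraint against the proposed order — e.g. the reply from legal is ahead of the out-of-office reply; the reply from legal is ahead of the agenda. Every pair is in the required order; nothing is violated.

yes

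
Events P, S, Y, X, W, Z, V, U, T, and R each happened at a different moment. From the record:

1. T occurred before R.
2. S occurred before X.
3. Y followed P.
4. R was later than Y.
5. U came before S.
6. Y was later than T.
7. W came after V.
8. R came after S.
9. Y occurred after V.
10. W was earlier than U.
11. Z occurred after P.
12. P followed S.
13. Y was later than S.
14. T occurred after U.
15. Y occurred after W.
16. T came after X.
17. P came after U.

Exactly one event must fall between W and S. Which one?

U

Tracing the constraints gives W → U → S, so U sits after W and before S.
No other event is forced both after W and before S.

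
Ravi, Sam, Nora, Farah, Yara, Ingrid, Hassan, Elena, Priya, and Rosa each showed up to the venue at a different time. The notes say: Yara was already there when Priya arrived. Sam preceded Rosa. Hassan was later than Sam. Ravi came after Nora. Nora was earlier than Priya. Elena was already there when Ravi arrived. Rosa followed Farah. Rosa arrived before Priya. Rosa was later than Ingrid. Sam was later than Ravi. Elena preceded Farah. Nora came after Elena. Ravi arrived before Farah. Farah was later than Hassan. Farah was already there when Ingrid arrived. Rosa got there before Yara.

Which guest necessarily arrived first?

Elena has a chain of constraints placing them before every other guest, so Elena must be first.

Elena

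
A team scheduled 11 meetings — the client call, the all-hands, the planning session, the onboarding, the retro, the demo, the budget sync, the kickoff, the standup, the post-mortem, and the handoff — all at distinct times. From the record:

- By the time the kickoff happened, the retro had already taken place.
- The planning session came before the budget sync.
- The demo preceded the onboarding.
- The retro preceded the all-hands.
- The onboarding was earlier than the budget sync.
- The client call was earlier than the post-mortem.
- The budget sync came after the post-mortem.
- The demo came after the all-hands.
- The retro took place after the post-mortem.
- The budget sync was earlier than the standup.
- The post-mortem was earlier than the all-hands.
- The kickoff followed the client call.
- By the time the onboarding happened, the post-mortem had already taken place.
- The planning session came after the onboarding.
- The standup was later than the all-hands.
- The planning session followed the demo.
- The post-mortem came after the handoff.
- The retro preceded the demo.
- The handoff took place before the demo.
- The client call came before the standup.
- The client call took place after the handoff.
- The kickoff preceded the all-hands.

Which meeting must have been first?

The handoff has a chain of constraints placing it before every other meeting, so the handoff must be first.

the handoff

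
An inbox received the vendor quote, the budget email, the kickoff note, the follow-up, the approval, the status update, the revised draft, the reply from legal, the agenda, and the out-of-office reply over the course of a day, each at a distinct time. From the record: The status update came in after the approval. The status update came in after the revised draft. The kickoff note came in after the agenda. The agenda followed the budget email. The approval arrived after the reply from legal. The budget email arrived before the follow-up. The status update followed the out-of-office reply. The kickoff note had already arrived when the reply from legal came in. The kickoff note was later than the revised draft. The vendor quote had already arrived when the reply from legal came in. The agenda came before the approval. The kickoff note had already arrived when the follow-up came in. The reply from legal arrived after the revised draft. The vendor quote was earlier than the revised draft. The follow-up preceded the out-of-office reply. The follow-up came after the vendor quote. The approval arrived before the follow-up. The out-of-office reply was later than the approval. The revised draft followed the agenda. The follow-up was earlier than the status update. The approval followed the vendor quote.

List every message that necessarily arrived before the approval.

the agenda, the budget email, the kickoff note, the reply from legal, the revised draft, the vendor quote

Directly stated before the approval: the agenda, the reply from legal, and the vendor quote.
The budget email reaches the approval via the budget email → the agenda → the approval.
The kickoff note reaches the approval via the kickoff note → the reply from legal → the approval.
The revised draft reaches the approval via the revised draft → the reply from legal → the approval.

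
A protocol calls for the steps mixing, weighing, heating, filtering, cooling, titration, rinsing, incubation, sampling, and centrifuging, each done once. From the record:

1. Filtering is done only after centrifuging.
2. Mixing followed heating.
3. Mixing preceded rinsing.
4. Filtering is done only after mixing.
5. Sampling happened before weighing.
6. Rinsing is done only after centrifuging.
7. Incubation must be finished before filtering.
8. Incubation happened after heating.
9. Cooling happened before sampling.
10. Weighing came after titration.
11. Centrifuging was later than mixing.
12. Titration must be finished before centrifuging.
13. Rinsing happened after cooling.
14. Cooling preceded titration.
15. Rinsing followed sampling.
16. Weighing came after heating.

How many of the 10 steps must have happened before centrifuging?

4

Directly stated before centrifuging: mixing and titration.
Cooling reaches centrifuging via cooling → titration → centrifuging.
Heating reaches centrifuging via heating → mixing → centrifuging.
No chain forces incubation (or any of the others) ahead of centrifuging.
That's cooling, heating, mixing, and titration — 4 in all.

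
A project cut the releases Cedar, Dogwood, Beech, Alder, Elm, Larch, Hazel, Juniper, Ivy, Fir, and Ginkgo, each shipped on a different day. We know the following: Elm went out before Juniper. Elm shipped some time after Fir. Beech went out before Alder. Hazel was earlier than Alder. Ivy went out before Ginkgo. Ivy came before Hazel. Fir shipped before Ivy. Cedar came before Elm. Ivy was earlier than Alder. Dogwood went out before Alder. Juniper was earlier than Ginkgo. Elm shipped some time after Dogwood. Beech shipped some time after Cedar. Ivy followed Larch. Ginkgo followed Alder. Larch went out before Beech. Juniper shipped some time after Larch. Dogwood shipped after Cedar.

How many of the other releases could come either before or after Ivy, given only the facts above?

Forced before Ivy: Fir and Larch; forced after Ivy: Alder, Ginkgo, and Hazel.
That leaves Beech, Cedar, Dogwood, Elm, and Juniper with no forced order relative to Ivy — 5.

5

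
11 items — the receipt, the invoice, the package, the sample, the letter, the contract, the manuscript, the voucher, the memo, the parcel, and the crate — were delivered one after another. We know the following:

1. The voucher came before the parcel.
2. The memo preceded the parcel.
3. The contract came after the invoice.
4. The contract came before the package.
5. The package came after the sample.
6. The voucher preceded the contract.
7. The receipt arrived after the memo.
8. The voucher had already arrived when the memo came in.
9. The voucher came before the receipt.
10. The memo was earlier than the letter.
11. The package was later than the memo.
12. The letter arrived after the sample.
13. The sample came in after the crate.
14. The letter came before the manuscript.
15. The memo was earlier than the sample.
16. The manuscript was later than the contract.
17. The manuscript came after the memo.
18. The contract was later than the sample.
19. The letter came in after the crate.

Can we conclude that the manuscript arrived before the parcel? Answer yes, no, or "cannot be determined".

cannot be determined

No chain of stated constraints runs from the manuscript to the parcel, and none runs from the parcel to the manuscript either.
So the relative order of the manuscript and the parcel is not fixed by the given facts.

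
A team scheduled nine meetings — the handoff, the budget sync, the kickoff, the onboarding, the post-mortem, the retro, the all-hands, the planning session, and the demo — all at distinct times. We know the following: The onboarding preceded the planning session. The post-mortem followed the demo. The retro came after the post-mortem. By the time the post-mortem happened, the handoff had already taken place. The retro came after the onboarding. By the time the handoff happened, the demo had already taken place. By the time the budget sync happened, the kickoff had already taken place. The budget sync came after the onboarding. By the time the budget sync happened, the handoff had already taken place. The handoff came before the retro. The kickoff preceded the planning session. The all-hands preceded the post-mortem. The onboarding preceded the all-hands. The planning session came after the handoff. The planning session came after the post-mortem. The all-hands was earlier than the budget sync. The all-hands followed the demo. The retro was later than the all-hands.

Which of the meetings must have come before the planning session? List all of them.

the all-hands, the demo, the handoff, the kickoff, the onboarding, the post-mortem

Directly stated before the planning session: the handoff, the kickoff, the onboarding, and the post-mortem.
The all-hands reaches the planning session via the all-hands → the post-mortem → the planning session.
The demo reaches the planning session via the demo → the handoff → the planning session.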